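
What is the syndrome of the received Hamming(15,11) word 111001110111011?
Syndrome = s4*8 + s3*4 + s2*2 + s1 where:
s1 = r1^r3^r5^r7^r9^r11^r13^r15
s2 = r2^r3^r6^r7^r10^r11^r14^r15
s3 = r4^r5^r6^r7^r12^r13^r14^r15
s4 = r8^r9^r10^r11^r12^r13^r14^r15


s1=1, s2=0, s3=1, s4=0

Syndrome = 5 (error at position 5)


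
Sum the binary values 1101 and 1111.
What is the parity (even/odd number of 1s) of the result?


1101 = 13
1111 = 15
Sum = 28 = 11100
1s count = 3

odd parity (3 ones in 11100)


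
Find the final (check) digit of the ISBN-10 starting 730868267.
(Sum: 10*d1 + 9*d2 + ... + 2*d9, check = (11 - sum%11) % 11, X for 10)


Weighted sum: 269
269 mod 11 = 5

Check digit: 6


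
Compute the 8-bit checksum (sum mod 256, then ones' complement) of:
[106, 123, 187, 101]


Sum = 517 mod 256 = 5
Complement = 250

250


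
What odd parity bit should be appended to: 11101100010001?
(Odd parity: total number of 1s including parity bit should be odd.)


Number of 1s in data: 7
Parity bit: 0

0


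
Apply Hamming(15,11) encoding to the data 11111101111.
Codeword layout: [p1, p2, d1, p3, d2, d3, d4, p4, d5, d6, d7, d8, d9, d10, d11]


Parity bits: p1=0, p2=0, p3=1, p4=0

001111101101111


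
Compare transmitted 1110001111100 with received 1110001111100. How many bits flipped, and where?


XOR: 0000000000000

0 errors (received matches sent)


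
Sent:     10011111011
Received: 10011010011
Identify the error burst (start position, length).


XOR: 00000101000

Burst at position 5, length 3


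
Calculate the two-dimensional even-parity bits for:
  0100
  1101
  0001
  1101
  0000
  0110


Row parities: 111100
Column parities: 0011

Row P: 111100, Col P: 0011, Corner: 0


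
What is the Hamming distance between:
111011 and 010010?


XOR: 101001
Count of 1s: 3

3


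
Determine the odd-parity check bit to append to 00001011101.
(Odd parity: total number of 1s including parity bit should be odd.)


Number of 1s in data: 5
Parity bit: 0

0


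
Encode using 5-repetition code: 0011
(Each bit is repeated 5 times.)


Each bit -> 5 copies

00000000001111111111


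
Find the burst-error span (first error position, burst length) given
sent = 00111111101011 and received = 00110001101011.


XOR: 00001110000000

Burst at position 4, length 3


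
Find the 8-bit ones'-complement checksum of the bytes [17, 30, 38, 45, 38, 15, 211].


Sum = 394 mod 256 = 138
Complement = 117

117


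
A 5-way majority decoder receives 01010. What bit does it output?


Ones: 2 out of 5
Threshold: 3

0 (2/5 voted 1)


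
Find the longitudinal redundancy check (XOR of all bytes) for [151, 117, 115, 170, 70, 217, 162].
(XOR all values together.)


XOR chain: 151 ^ 117 ^ 115 ^ 170 ^ 70 ^ 217 ^ 162 = 6

6


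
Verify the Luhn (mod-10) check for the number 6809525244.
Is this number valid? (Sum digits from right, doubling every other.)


Luhn sum = 38
38 mod 10 = 8

Invalid (Luhn sum mod 10 = 8)


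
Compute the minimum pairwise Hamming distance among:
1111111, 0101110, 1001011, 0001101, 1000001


Comparing all pairs, minimum distance: 2
Can detect 1 errors, correct 0 errors

2


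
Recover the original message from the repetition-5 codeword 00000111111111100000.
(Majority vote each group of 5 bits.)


Groups: 00000, 11111, 11111, 00000
Majority votes: 0110

0110


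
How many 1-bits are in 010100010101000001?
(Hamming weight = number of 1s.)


Counting 1s in 010100010101000001

6


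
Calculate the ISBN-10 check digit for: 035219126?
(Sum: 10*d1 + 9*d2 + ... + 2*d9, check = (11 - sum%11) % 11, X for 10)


Weighted sum: 154
154 mod 11 = 0

Check digit: 0


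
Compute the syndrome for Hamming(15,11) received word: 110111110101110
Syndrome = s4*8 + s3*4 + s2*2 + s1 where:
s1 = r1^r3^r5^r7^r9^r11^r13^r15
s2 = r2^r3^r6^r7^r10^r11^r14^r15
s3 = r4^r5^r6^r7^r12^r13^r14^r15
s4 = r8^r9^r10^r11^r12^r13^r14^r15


s1=0, s2=1, s3=1, s4=1

Syndrome = 14 (error at position 14)


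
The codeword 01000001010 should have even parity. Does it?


Number of 1s: 3

No, parity error (3 ones)


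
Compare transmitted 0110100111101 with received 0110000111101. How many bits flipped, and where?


XOR: 0000100000000

1 error(s) at position(s): 4


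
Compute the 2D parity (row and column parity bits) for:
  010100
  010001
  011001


Row parities: 001
Column parities: 011100

Row P: 001, Col P: 011100, Corner: 1


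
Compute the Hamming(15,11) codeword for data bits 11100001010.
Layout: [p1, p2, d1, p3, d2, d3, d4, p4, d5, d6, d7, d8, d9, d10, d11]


Parity bits: p1=0, p2=1, p3=0, p4=0

011011000001010


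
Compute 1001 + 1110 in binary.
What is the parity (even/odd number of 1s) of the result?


1001 = 9
1110 = 14
Sum = 23 = 10111
1s count = 4

even parity (4 ones in 10111)


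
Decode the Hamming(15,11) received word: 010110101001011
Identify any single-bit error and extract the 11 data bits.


Syndrome = 0: no error detected

Data: 01011001011 (no errors)


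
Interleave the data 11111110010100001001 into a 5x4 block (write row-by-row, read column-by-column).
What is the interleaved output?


Matrix:
  1111
  1110
  0101
  0000
  1001
Read columns: 11001111001100010101

11001111001100010101


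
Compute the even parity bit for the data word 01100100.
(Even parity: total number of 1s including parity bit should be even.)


Number of 1s in data: 3
Parity bit: 1

1


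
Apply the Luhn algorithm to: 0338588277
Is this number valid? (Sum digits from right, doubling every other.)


Luhn sum = 47
47 mod 10 = 7

Invalid (Luhn sum mod 10 = 7)


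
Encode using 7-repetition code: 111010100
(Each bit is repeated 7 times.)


Each bit -> 7 copies

111111111111111111111000000011111110000000111111100000000000000


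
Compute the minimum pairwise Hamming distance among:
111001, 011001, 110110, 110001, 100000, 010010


Comparing all pairs, minimum distance: 1
Can detect 0 errors, correct 0 errors

1


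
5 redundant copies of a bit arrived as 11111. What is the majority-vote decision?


Ones: 5 out of 5
Threshold: 3

1 (5/5 voted 1)


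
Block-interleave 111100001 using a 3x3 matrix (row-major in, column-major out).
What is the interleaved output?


Matrix:
  111
  100
  001
Read columns: 110100101

110100101


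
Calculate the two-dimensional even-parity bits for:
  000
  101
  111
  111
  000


Row parities: 00110
Column parities: 101

Row P: 00110, Col P: 101, Corner: 0


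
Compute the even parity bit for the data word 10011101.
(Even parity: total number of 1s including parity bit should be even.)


Number of 1s in data: 5
Parity bit: 1

1


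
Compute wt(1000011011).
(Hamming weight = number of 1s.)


Counting 1s in 1000011011

5


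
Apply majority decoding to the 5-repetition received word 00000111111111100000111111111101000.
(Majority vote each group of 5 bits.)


Groups: 00000, 11111, 11111, 00000, 11111, 11111, 01000
Majority votes: 0110110

0110110


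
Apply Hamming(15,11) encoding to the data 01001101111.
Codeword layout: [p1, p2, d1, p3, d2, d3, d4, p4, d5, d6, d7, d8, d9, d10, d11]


Parity bits: p1=0, p2=1, p3=1, p4=0

010110001101111


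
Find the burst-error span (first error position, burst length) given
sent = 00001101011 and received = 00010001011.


XOR: 00011100000

Burst at position 3, length 3


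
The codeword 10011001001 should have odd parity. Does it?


Number of 1s: 5

Yes, parity is correct (5 ones)


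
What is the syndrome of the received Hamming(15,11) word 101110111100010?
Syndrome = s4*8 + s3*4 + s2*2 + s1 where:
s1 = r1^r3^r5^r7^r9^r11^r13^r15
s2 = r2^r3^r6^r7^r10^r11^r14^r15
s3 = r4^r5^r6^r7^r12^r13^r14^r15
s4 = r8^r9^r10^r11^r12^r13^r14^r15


s1=1, s2=0, s3=0, s4=0

Syndrome = 1 (error at position 1)


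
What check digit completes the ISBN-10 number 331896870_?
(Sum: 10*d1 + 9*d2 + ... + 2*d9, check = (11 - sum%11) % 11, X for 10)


Weighted sum: 258
258 mod 11 = 5

Check digit: 6


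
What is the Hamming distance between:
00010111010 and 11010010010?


XOR: 11000101000
Count of 1s: 4

4


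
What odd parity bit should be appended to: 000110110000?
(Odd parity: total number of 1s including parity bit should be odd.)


Number of 1s in data: 4
Parity bit: 1

1


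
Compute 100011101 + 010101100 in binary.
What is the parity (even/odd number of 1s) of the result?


100011101 = 285
010101100 = 172
Sum = 457 = 111001001
1s count = 5

odd parity (5 ones in 111001001)


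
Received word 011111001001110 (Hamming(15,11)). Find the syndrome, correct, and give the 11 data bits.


Syndrome = 0: no error detected

Data: 11101001110 (no errors)


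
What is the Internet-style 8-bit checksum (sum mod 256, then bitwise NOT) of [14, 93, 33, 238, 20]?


Sum = 398 mod 256 = 142
Complement = 113

113


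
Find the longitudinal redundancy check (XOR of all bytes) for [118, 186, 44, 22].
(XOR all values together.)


XOR chain: 118 ^ 186 ^ 44 ^ 22 = 246

246


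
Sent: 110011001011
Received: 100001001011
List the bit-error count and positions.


XOR: 010010000000

2 error(s) at position(s): 1, 4


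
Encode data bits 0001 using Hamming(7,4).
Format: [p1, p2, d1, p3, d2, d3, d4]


Parity bits: p1=1, p2=1, p3=1

1101001


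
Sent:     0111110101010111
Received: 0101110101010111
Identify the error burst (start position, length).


XOR: 0010000000000000

Burst at position 2, length 1


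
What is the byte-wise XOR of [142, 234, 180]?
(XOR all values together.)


XOR chain: 142 ^ 234 ^ 180 = 208

208


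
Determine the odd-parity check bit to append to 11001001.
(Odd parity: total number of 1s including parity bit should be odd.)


Number of 1s in data: 4
Parity bit: 1

1


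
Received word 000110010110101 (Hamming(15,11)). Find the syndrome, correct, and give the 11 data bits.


Syndrome = 10: error at position 10

Data: 01000010101 (corrected bit 10)


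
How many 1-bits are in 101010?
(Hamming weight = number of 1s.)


Counting 1s in 101010

3


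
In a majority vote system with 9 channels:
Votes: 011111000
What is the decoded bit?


Ones: 5 out of 9
Threshold: 5

1 (5/9 voted 1)


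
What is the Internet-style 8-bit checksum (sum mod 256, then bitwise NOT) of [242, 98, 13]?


Sum = 353 mod 256 = 97
Complement = 158

158


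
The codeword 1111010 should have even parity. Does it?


Number of 1s: 5

No, parity error (5 ones)


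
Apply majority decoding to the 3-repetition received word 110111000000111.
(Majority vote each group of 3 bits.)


Groups: 110, 111, 000, 000, 111
Majority votes: 11001

11001


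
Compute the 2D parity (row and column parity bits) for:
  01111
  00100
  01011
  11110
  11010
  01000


Row parities: 011011
Column parities: 01100

Row P: 011011, Col P: 01100, Corner: 0


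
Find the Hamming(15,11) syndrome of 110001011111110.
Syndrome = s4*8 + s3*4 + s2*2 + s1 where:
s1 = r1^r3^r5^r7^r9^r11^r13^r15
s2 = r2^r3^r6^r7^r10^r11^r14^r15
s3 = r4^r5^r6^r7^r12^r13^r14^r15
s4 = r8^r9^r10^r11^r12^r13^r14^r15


s1=0, s2=1, s3=0, s4=1

Syndrome = 10 (error at position 10)


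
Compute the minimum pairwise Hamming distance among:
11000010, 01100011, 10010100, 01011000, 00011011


Comparing all pairs, minimum distance: 3
Can detect 2 errors, correct 1 errors

3


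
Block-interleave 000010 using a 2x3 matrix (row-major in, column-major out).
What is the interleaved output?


Matrix:
  000
  010
Read columns: 000100

000100


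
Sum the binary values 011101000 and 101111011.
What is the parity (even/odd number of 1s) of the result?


011101000 = 232
101111011 = 379
Sum = 611 = 1001100011
1s count = 5

odd parity (5 ones in 1001100011)


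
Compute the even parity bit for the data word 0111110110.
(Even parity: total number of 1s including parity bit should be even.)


Number of 1s in data: 7
Parity bit: 1

1


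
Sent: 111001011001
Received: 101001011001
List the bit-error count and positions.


XOR: 010000000000

1 error(s) at position(s): 1


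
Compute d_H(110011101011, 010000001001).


XOR: 100011100010
Count of 1s: 5

5


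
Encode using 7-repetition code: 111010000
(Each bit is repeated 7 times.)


Each bit -> 7 copies

111111111111111111111000000011111110000000000000000000000000000


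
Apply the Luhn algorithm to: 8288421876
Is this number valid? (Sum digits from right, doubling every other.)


Luhn sum = 55
55 mod 10 = 5

Invalid (Luhn sum mod 10 = 5)


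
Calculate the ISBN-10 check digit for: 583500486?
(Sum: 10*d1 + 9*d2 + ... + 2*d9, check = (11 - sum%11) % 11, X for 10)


Weighted sum: 233
233 mod 11 = 2

Check digit: 9


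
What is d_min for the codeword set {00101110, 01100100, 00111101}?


Comparing all pairs, minimum distance: 3
Can detect 2 errors, correct 1 errors

3


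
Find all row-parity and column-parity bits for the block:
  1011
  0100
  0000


Row parities: 110
Column parities: 1111

Row P: 110, Col P: 1111, Corner: 0


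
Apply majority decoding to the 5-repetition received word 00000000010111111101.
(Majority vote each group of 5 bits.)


Groups: 00000, 00001, 01111, 11101
Majority votes: 0011

0011


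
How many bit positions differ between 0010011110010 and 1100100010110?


XOR: 1110111100100
Count of 1s: 8

8


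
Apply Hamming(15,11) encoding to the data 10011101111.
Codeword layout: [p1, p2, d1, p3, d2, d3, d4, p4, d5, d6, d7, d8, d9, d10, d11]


Parity bits: p1=1, p2=1, p3=1, p4=0

111100101101111


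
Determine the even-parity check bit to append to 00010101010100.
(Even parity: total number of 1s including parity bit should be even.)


Number of 1s in data: 5
Parity bit: 1

1


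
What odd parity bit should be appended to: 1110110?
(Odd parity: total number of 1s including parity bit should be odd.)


Number of 1s in data: 5
Parity bit: 0

0


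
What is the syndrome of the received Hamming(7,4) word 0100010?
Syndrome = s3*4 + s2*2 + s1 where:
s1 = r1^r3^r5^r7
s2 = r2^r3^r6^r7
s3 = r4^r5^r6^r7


s1=0, s2=0, s3=1

Syndrome = 4 (error at position 4)


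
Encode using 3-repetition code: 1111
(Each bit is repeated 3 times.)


Each bit -> 3 copies

111111111111


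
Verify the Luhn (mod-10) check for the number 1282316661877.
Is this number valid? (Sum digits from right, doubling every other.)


Luhn sum = 59
59 mod 10 = 9

Invalid (Luhn sum mod 10 = 9)


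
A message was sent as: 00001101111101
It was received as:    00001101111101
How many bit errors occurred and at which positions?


XOR: 00000000000000

0 errors (received matches sent)


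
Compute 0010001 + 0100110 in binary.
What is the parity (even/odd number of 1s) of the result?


0010001 = 17
0100110 = 38
Sum = 55 = 110111
1s count = 5

odd parity (5 ones in 110111)


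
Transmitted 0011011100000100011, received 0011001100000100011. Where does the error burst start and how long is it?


XOR: 0000010000000000000

Burst at position 5, length 1


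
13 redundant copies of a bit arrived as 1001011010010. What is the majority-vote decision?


Ones: 6 out of 13
Threshold: 7

0 (6/13 voted 1)


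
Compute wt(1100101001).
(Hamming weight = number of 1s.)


Counting 1s in 1100101001

5


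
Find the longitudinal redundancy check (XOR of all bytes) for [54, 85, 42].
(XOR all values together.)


XOR chain: 54 ^ 85 ^ 42 = 73

73


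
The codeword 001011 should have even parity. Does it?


Number of 1s: 3

No, parity error (3 ones)


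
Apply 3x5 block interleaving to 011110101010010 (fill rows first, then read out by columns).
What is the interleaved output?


Matrix:
  01111
  01010
  10010
Read columns: 001110100111100

001110100111100


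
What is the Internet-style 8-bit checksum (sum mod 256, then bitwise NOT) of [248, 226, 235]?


Sum = 709 mod 256 = 197
Complement = 58

58


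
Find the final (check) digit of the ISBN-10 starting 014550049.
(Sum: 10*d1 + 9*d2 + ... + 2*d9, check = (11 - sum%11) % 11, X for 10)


Weighted sum: 136
136 mod 11 = 4

Check digit: 7


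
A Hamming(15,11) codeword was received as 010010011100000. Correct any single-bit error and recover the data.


Syndrome = 12: error at position 12

Data: 01001101000 (corrected bit 12)


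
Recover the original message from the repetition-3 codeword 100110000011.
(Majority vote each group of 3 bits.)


Groups: 100, 110, 000, 011
Majority votes: 0101

0101


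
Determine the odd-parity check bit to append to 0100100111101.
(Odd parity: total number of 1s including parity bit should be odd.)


Number of 1s in data: 7
Parity bit: 0

0


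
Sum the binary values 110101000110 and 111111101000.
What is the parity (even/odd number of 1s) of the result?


110101000110 = 3398
111111101000 = 4072
Sum = 7470 = 1110100101110
1s count = 8

even parity (8 ones in 1110100101110)


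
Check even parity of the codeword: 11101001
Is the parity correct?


Number of 1s: 5

No, parity error (5 ones)


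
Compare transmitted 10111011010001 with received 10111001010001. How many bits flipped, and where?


XOR: 00000010000000

1 error(s) at position(s): 6


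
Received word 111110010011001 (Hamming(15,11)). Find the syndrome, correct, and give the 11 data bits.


Syndrome = 1: error at position 1

Data: 11000011001 (corrected bit 1)


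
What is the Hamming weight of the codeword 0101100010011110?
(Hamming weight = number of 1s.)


Counting 1s in 0101100010011110

8


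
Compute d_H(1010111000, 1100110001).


XOR: 0110001001
Count of 1s: 4

4


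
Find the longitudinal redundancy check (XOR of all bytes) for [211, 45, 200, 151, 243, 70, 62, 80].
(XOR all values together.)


XOR chain: 211 ^ 45 ^ 200 ^ 151 ^ 243 ^ 70 ^ 62 ^ 80 = 122

122


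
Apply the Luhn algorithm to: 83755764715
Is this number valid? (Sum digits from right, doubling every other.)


Luhn sum = 60
60 mod 10 = 0

Valid (Luhn sum mod 10 = 0)


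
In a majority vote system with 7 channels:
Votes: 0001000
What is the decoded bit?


Ones: 1 out of 7
Threshold: 4

0 (1/7 voted 1)


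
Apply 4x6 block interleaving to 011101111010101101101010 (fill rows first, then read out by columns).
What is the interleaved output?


Matrix:
  011101
  111010
  101101
  101010
Read columns: 011111001111101001011010

011111001111101001011010


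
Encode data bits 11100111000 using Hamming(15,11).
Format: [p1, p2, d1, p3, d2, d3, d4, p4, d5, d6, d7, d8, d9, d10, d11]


Parity bits: p1=1, p2=0, p3=1, p4=1

101111010111000


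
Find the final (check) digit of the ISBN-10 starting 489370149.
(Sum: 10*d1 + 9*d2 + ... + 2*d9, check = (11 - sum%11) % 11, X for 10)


Weighted sum: 281
281 mod 11 = 6

Check digit: 5


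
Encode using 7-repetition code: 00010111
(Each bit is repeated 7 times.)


Each bit -> 7 copies

00000000000000000000011111110000000111111111111111111111


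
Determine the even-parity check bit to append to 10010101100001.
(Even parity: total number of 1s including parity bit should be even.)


Number of 1s in data: 6
Parity bit: 0

0


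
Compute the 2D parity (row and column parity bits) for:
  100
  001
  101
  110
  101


Row parities: 11000
Column parities: 011

Row P: 11000, Col P: 011, Corner: 0


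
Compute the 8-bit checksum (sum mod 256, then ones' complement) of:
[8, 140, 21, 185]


Sum = 354 mod 256 = 98
Complement = 157

157


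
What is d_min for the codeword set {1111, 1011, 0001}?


Comparing all pairs, minimum distance: 1
Can detect 0 errors, correct 0 errors

1


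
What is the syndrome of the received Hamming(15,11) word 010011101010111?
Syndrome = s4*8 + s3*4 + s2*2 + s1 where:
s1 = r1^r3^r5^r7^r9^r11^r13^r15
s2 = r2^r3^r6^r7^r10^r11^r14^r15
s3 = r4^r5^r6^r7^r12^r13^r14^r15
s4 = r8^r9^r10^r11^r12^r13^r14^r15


s1=0, s2=0, s3=0, s4=1

Syndrome = 8 (error at position 8)


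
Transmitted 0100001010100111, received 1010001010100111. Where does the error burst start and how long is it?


XOR: 1110000000000000

Burst at position 0, length 3


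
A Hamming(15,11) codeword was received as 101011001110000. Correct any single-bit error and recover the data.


Syndrome = 9: error at position 9

Data: 11100110000 (corrected bit 9)


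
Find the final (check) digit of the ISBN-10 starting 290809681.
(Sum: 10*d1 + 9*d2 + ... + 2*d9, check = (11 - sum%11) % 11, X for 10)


Weighted sum: 252
252 mod 11 = 10

Check digit: 1


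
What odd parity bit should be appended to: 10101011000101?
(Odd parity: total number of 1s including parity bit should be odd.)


Number of 1s in data: 7
Parity bit: 0

0


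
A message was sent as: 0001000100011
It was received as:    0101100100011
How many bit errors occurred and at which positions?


XOR: 0100100000000

2 error(s) at position(s): 1, 4


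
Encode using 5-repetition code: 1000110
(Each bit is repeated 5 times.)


Each bit -> 5 copies

11111000000000000000111111111100000


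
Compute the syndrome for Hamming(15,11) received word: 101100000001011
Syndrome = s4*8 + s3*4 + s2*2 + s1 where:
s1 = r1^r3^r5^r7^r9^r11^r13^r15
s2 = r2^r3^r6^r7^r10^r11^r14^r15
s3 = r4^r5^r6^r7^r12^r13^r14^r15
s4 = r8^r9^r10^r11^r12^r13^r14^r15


s1=1, s2=1, s3=0, s4=1

Syndrome = 11 (error at position 11)


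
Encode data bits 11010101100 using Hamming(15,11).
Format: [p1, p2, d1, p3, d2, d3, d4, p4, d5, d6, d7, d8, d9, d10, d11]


Parity bits: p1=0, p2=1, p3=0, p4=1

011010110101100


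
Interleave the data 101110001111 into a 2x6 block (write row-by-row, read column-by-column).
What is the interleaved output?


Matrix:
  101110
  001111
Read columns: 100011111101

100011111101


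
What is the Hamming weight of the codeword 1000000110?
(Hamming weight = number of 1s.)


Counting 1s in 1000000110

3


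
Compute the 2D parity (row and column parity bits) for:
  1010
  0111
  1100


Row parities: 010
Column parities: 0001

Row P: 010, Col P: 0001, Corner: 1


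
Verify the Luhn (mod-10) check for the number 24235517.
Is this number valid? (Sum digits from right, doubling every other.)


Luhn sum = 30
30 mod 10 = 0

Valid (Luhn sum mod 10 = 0)


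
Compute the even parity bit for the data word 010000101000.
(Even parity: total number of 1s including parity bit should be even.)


Number of 1s in data: 3
Parity bit: 1

1


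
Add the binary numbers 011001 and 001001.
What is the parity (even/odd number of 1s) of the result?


011001 = 25
001001 = 9
Sum = 34 = 100010
1s count = 2

even parity (2 ones in 100010)


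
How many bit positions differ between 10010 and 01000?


XOR: 11010
Count of 1s: 3

3


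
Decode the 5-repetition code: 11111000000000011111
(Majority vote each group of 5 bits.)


Groups: 11111, 00000, 00000, 11111
Majority votes: 1001

1001


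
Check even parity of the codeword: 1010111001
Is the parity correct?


Number of 1s: 6

Yes, parity is correct (6 ones)


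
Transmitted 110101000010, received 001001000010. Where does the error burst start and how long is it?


XOR: 111100000000

Burst at position 0, length 4


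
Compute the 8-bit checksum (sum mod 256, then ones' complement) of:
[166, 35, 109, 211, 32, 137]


Sum = 690 mod 256 = 178
Complement = 77

77


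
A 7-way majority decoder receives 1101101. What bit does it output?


Ones: 5 out of 7
Threshold: 4

1 (5/7 voted 1)


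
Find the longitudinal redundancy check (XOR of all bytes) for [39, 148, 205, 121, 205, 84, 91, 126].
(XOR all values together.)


XOR chain: 39 ^ 148 ^ 205 ^ 121 ^ 205 ^ 84 ^ 91 ^ 126 = 187

187


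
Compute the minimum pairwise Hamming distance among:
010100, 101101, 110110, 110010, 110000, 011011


Comparing all pairs, minimum distance: 1
Can detect 0 errors, correct 0 errors

1


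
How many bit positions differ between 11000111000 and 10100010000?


XOR: 01100101000
Count of 1s: 4

4


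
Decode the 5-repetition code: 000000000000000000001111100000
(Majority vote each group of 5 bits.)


Groups: 00000, 00000, 00000, 00000, 11111, 00000
Majority votes: 000010

000010


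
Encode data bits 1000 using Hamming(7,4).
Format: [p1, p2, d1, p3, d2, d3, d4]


Parity bits: p1=1, p2=1, p3=0

1110000


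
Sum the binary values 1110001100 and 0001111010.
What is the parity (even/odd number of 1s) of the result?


1110001100 = 908
0001111010 = 122
Sum = 1030 = 10000000110
1s count = 3

odd parity (3 ones in 10000000110)


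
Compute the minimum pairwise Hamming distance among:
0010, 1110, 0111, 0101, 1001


Comparing all pairs, minimum distance: 1
Can detect 0 errors, correct 0 errors

1


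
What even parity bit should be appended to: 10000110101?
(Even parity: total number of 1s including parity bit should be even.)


Number of 1s in data: 5
Parity bit: 1

1


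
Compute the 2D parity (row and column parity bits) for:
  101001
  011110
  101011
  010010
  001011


Row parities: 10001
Column parities: 000101

Row P: 10001, Col P: 000101, Corner: 0


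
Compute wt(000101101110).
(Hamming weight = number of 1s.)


Counting 1s in 000101101110

6


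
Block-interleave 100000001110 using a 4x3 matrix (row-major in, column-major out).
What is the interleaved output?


Matrix:
  100
  000
  001
  110
Read columns: 100100010010

100100010010


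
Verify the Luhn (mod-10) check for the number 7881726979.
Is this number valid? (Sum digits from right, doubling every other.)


Luhn sum = 54
54 mod 10 = 4

Invalid (Luhn sum mod 10 = 4)


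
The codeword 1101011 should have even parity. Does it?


Number of 1s: 5

No, parity error (5 ones)


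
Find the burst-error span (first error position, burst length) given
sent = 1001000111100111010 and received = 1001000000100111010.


XOR: 0000000111000000000

Burst at position 7, length 3


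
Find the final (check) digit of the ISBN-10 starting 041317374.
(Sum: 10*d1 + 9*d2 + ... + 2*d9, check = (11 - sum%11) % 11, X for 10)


Weighted sum: 147
147 mod 11 = 4

Check digit: 7


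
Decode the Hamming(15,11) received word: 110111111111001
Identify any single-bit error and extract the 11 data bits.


Syndrome = 0: no error detected

Data: 01111111001 (no errors)


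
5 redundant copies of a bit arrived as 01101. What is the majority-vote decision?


Ones: 3 out of 5
Threshold: 3

1 (3/5 voted 1)


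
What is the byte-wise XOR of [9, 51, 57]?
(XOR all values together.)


XOR chain: 9 ^ 51 ^ 57 = 3

3


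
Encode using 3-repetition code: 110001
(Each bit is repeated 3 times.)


Each bit -> 3 copies

111111000000000111


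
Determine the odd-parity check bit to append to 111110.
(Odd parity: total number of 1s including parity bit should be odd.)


Number of 1s in data: 5
Parity bit: 0

0


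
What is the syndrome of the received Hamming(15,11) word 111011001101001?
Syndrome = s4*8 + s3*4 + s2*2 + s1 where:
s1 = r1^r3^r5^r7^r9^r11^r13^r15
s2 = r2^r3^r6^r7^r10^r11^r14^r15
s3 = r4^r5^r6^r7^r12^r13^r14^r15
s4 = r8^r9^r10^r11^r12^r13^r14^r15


s1=1, s2=1, s3=0, s4=0

Syndrome = 3 (error at position 3)


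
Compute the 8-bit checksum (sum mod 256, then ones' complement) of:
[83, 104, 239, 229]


Sum = 655 mod 256 = 143
Complement = 112

112


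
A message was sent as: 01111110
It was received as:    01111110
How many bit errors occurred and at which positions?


XOR: 00000000

0 errors (received matches sent)


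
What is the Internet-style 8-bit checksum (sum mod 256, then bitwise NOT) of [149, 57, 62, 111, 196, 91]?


Sum = 666 mod 256 = 154
Complement = 101

101


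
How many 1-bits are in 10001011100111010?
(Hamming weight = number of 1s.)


Counting 1s in 10001011100111010

9


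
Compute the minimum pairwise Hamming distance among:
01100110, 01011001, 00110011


Comparing all pairs, minimum distance: 4
Can detect 3 errors, correct 1 errors

4


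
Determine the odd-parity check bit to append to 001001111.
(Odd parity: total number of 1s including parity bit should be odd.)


Number of 1s in data: 5
Parity bit: 0

0


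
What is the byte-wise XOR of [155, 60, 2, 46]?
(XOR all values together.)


XOR chain: 155 ^ 60 ^ 2 ^ 46 = 139

139


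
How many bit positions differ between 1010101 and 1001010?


XOR: 0011111
Count of 1s: 5

5


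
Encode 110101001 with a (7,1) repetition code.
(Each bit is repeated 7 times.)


Each bit -> 7 copies

111111111111110000000111111100000001111111000000000000001111111


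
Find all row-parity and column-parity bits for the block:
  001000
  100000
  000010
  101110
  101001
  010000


Row parities: 111011
Column parities: 111101

Row P: 111011, Col P: 111101, Corner: 1


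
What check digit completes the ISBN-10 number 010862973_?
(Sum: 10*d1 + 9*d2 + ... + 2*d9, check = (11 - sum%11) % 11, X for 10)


Weighted sum: 174
174 mod 11 = 9

Check digit: 2


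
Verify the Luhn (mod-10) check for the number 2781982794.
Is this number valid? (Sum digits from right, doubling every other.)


Luhn sum = 60
60 mod 10 = 0

Valid (Luhn sum mod 10 = 0)


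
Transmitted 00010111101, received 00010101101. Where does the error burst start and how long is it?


XOR: 00000010000

Burst at position 6, length 1


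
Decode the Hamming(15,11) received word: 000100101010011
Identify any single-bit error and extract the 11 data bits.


Syndrome = 0: no error detected

Data: 00011010011 (no errors)


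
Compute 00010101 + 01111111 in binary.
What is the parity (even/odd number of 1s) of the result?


00010101 = 21
01111111 = 127
Sum = 148 = 10010100
1s count = 3

odd parity (3 ones in 10010100)


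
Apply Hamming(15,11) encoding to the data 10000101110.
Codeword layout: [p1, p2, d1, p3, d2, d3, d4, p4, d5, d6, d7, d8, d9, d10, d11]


Parity bits: p1=0, p2=1, p3=1, p4=0

011100000101110


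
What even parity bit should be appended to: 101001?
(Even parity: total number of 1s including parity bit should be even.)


Number of 1s in data: 3
Parity bit: 1

1


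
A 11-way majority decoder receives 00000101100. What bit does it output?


Ones: 3 out of 11
Threshold: 6

0 (3/11 voted 1)


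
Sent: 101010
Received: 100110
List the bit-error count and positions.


XOR: 001100

2 error(s) at position(s): 2, 3


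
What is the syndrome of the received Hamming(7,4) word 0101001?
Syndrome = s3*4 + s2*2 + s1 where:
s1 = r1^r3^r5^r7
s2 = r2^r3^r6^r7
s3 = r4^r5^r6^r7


s1=1, s2=0, s3=0

Syndrome = 1 (error at position 1)


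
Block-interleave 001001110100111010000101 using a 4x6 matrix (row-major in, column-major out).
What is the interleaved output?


Matrix:
  001001
  110100
  111010
  000101
Read columns: 011001101010010100101001

011001101010010100101001


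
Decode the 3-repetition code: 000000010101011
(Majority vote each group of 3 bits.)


Groups: 000, 000, 010, 101, 011
Majority votes: 00011

00011


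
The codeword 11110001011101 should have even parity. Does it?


Number of 1s: 9

No, parity error (9 ones)


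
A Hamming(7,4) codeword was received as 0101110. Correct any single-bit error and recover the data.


Syndrome = 5: error at position 5

Data: 0010 (corrected bit 5)


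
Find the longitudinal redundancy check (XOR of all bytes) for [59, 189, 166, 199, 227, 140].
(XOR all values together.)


XOR chain: 59 ^ 189 ^ 166 ^ 199 ^ 227 ^ 140 = 136

136


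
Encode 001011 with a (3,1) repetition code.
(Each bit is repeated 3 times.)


Each bit -> 3 copies

000000111000111111


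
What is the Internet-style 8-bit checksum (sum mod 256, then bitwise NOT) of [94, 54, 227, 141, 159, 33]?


Sum = 708 mod 256 = 196
Complement = 59

59


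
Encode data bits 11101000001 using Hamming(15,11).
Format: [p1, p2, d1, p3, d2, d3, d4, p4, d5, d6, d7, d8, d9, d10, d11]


Parity bits: p1=0, p2=1, p3=1, p4=0

011111001000001


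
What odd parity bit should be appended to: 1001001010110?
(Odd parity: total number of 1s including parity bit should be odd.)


Number of 1s in data: 6
Parity bit: 1

1


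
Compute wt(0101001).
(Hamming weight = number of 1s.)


Counting 1s in 0101001

3


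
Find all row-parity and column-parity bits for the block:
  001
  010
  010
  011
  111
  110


Row parities: 111010
Column parities: 011

Row P: 111010, Col P: 011, Corner: 0


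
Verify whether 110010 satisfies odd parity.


Number of 1s: 3

Yes, parity is correct (3 ones)


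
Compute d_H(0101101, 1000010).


XOR: 1101111
Count of 1s: 6

6


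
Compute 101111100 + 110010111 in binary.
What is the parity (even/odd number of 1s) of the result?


101111100 = 380
110010111 = 407
Sum = 787 = 1100010011
1s count = 5

odd parity (5 ones in 1100010011)


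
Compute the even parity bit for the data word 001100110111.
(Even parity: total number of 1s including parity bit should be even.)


Number of 1s in data: 7
Parity bit: 1

1


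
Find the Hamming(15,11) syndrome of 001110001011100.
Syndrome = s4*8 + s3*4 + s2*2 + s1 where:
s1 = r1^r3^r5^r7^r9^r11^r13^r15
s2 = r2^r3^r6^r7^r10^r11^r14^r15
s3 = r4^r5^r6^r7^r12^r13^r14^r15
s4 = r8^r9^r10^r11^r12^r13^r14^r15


s1=1, s2=0, s3=0, s4=0

Syndrome = 1 (error at position 1)


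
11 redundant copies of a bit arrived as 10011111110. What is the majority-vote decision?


Ones: 8 out of 11
Threshold: 6

1 (8/11 voted 1)


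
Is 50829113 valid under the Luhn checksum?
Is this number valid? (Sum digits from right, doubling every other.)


Luhn sum = 25
25 mod 10 = 5

Invalid (Luhn sum mod 10 = 5)


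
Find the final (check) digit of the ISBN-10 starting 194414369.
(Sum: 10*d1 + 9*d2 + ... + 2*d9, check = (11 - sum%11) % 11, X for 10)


Weighted sum: 225
225 mod 11 = 5

Check digit: 6


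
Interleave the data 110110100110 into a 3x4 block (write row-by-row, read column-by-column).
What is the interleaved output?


Matrix:
  1101
  1010
  0110
Read columns: 110101011100

110101011100


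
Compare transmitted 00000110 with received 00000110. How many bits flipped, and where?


XOR: 00000000

0 errors (received matches sent)


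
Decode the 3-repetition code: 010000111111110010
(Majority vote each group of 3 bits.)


Groups: 010, 000, 111, 111, 110, 010
Majority votes: 001110

001110


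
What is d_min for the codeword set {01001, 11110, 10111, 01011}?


Comparing all pairs, minimum distance: 1
Can detect 0 errors, correct 0 errors

1


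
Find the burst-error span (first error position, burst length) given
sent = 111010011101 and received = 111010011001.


XOR: 000000000100

Burst at position 9, length 1


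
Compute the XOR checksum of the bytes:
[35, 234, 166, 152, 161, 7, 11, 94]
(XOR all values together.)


XOR chain: 35 ^ 234 ^ 166 ^ 152 ^ 161 ^ 7 ^ 11 ^ 94 = 4

4


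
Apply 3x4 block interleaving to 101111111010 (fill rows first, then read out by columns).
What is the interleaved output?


Matrix:
  1011
  1111
  1010
Read columns: 111010111110

111010111110


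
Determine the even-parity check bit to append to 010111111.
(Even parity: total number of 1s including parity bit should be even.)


Number of 1s in data: 7
Parity bit: 1

1


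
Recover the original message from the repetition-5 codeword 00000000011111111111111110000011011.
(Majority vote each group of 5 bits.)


Groups: 00000, 00001, 11111, 11111, 11111, 00000, 11011
Majority votes: 0011101

0011101


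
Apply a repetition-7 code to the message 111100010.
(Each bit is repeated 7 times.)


Each bit -> 7 copies

111111111111111111111111111100000000000000000000011111110000000


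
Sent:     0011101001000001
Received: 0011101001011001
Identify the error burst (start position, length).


XOR: 0000000000011000

Burst at position 11, length 2


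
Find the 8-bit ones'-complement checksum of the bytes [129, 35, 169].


Sum = 333 mod 256 = 77
Complement = 178

178


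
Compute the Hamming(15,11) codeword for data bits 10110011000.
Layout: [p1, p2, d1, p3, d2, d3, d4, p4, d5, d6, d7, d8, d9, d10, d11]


Parity bits: p1=1, p2=0, p3=1, p4=0

101101100011000


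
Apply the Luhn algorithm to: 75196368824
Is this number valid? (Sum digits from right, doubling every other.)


Luhn sum = 59
59 mod 10 = 9

Invalid (Luhn sum mod 10 = 9)


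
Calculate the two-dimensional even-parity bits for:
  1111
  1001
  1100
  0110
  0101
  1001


Row parities: 000000
Column parities: 0000

Row P: 000000, Col P: 0000, Corner: 0


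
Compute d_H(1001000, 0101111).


XOR: 1100111
Count of 1s: 5

5


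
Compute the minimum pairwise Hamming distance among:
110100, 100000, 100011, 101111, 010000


Comparing all pairs, minimum distance: 2
Can detect 1 errors, correct 0 errors

2


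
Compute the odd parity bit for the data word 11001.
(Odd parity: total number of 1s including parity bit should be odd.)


Number of 1s in data: 3
Parity bit: 0

0


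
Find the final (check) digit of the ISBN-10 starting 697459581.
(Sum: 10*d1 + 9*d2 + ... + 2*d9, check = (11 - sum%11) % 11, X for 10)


Weighted sum: 346
346 mod 11 = 5

Check digit: 6


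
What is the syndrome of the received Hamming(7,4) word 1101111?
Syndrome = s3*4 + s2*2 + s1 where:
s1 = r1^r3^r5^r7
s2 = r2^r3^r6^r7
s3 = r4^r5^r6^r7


s1=1, s2=1, s3=0

Syndrome = 3 (error at position 3)


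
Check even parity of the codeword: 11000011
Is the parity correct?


Number of 1s: 4

Yes, parity is correct (4 ones)


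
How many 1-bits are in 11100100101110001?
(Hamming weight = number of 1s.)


Counting 1s in 11100100101110001

9


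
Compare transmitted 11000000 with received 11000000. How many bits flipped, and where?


XOR: 00000000

0 errors (received matches sent)


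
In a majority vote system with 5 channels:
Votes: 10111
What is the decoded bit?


Ones: 4 out of 5
Threshold: 3

1 (4/5 voted 1)


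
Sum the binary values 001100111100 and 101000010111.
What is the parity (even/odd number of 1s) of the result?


001100111100 = 828
101000010111 = 2583
Sum = 3411 = 110101010011
1s count = 7

odd parity (7 ones in 110101010011)


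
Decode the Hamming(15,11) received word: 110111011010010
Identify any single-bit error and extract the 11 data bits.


Syndrome = 0: no error detected

Data: 01101010010 (no errors)


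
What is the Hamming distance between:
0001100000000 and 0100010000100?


XOR: 0101110000100
Count of 1s: 5

5


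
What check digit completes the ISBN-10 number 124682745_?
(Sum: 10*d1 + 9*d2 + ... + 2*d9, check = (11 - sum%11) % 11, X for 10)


Weighted sum: 210
210 mod 11 = 1

Check digit: X


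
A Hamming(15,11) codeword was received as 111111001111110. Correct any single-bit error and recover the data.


Syndrome = 0: no error detected

Data: 11101111110 (no errors)


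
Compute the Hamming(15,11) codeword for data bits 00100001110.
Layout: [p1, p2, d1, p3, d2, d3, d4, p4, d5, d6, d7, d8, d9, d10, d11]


Parity bits: p1=1, p2=0, p3=0, p4=1

100001010001110


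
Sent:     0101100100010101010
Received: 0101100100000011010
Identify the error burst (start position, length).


XOR: 0000000000010110000

Burst at position 11, length 4


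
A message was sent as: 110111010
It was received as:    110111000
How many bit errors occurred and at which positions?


XOR: 000000010

1 error(s) at position(s): 7
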